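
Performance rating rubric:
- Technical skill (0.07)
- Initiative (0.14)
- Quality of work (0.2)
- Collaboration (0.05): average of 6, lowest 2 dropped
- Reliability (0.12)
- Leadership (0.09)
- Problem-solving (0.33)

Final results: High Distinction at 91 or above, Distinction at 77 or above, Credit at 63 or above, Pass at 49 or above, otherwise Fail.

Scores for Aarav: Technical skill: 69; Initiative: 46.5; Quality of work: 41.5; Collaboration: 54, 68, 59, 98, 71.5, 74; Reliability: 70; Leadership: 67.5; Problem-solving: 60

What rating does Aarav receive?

Collaboration: drop 54, 59 → average of remaining 4 = 311.5/4 = 77.875
Weighted total:
  Technical skill 69 × 0.07 = 4.83
  Initiative 46.5 × 0.14 = 6.51
  Quality of work 41.5 × 0.2 = 8.3
  Collaboration 77.875 × 0.05 = 3.89375
  Reliability 70 × 0.12 = 8.4
  Leadership 67.5 × 0.09 = 6.075
  Problem-solving 60 × 0.33 = 19.8
Sum = 57.80875
57.80875 is ≥ 49 and < 63 → Pass

Pass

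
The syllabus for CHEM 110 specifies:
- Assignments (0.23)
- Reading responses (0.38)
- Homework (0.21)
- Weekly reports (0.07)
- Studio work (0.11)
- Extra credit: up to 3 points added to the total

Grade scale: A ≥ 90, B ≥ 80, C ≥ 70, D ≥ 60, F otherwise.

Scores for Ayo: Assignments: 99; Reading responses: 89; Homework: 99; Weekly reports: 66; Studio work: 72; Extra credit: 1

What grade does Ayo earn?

A

Weighted total:
  Assignments 99 × 0.23 = 22.77
  Reading responses 89 × 0.38 = 33.82
  Homework 99 × 0.21 = 20.79
  Weekly reports 66 × 0.07 = 4.62
  Studio work 72 × 0.11 = 7.92
Sum = 89.92
Extra credit: 89.92 + 1 = 90.92
90.92 ≥ 90 → A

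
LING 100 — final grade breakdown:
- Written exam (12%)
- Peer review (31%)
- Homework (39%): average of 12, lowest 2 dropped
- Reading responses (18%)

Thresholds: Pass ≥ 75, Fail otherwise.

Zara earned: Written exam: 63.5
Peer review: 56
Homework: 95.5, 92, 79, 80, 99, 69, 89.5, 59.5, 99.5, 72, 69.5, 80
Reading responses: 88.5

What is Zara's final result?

Fail

Homework: drop 59.5, 69 → average of remaining 10 = 856/10 = 85.6
Weighted total:
  Written exam 63.5 × 0.12 = 7.62
  Peer review 56 × 0.31 = 17.36
  Homework 85.6 × 0.39 = 33.384
  Reading responses 88.5 × 0.18 = 15.93
Sum = 74.294
74.294 < 75 → Fail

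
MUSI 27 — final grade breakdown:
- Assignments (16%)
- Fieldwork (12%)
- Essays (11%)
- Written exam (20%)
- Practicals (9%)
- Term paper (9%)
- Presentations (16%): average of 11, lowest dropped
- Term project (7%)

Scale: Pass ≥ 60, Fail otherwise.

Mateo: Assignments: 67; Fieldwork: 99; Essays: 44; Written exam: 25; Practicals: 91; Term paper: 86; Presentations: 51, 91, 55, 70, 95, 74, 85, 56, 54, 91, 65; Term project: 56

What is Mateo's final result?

Presentations: drop 51 → average of remaining 10 = 736/10 = 73.6
Weighted total:
  Assignments 67 × 0.16 = 10.72
  Fieldwork 99 × 0.12 = 11.88
  Essays 44 × 0.11 = 4.84
  Written exam 25 × 0.2 = 5
  Practicals 91 × 0.09 = 8.19
  Term paper 86 × 0.09 = 7.74
  Presentations 73.6 × 0.16 = 11.776
  Term project 56 × 0.07 = 3.92
Sum = 64.066
64.066 ≥ 60 → Pass

Pass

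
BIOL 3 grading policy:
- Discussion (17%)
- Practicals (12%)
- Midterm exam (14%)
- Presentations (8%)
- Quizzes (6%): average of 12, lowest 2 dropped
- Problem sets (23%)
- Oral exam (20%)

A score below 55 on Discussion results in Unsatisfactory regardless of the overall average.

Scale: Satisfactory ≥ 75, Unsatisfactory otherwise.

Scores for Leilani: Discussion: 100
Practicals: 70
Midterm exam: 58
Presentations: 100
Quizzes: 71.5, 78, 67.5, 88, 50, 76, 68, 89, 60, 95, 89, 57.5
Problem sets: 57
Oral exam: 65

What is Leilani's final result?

Unsatisfactory

Quizzes: drop 50, 57.5 → average of remaining 10 = 782/10 = 78.2
Discussion score 100 ≥ 55: minimum met.
Weighted total:
  Discussion 100 × 0.17 = 17
  Practicals 70 × 0.12 = 8.4
  Midterm exam 58 × 0.14 = 8.12
  Presentations 100 × 0.08 = 8
  Quizzes 78.2 × 0.06 = 4.692
  Problem sets 57 × 0.23 = 13.11
  Oral exam 65 × 0.2 = 13
Sum = 72.322
72.322 < 75 → Unsatisfactory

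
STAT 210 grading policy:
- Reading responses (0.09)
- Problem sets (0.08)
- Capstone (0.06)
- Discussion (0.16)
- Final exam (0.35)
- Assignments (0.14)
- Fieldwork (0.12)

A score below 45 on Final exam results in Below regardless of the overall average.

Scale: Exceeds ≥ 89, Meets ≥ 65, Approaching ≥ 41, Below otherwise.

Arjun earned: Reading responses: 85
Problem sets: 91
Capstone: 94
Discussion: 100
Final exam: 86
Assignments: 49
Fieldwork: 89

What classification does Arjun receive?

Meets

Final exam score 86 ≥ 45: minimum met.
Weighted total:
  Reading responses 85 × 0.09 = 7.65
  Problem sets 91 × 0.08 = 7.28
  Capstone 94 × 0.06 = 5.64
  Discussion 100 × 0.16 = 16
  Final exam 86 × 0.35 = 30.1
  Assignments 49 × 0.14 = 6.86
  Fieldwork 89 × 0.12 = 10.68
Sum = 84.21
84.21 is ≥ 65 and < 89 → Meets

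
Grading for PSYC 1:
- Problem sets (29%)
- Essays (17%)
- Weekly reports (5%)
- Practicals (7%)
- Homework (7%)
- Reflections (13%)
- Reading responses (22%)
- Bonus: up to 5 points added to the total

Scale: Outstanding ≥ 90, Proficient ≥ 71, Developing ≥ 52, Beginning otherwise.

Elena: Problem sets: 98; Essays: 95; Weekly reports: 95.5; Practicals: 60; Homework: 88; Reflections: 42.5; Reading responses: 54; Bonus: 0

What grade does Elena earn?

Weighted total:
  Problem sets 98 × 0.29 = 28.42
  Essays 95 × 0.17 = 16.15
  Weekly reports 95.5 × 0.05 = 4.775
  Practicals 60 × 0.07 = 4.2
  Homework 88 × 0.07 = 6.16
  Reflections 42.5 × 0.13 = 5.525
  Reading responses 54 × 0.22 = 11.88
Sum = 77.11
Bonus: 77.11 + 0 = 77.11
77.11 is ≥ 71 and < 90 → Proficient

Proficient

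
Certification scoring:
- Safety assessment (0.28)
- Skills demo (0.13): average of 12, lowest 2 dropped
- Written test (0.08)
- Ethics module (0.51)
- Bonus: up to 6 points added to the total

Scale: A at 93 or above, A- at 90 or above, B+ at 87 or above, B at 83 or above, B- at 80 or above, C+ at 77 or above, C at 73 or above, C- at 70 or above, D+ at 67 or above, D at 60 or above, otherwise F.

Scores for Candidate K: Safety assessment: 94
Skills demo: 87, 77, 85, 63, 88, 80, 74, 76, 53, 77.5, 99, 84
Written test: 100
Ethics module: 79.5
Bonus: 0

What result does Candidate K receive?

Skills demo: drop 53, 63 → average of remaining 10 = 827.5/10 = 82.75
Weighted total:
  Safety assessment 94 × 0.28 = 26.32
  Skills demo 82.75 × 0.13 = 10.7575
  Written test 100 × 0.08 = 8
  Ethics module 79.5 × 0.51 = 40.545
Sum = 85.6225
Bonus: 85.6225 + 0 = 85.6225
85.6225 is ≥ 83 and < 87 → B

B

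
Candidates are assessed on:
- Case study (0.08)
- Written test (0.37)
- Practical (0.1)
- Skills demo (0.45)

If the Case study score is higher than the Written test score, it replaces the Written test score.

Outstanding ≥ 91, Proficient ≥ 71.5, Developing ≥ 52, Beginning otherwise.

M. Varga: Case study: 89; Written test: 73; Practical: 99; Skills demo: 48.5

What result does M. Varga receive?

Proficient

Case study (89) > Written test (73), so Written test counts as 89.
Weighted total:
  Case study 89 × 0.08 = 7.12
  Written test 89 × 0.37 = 32.93
  Practical 99 × 0.1 = 9.9
  Skills demo 48.5 × 0.45 = 21.825
Sum = 71.775
71.775 is ≥ 71.5 and < 91 → Proficient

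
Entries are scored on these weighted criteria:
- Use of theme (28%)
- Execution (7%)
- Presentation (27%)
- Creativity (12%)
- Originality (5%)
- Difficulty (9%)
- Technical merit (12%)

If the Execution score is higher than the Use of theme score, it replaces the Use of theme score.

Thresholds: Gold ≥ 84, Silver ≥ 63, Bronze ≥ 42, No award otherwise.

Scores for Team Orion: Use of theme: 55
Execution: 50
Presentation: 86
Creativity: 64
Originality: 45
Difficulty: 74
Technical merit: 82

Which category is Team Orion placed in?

Execution (50) ≤ Use of theme (55), so Use of theme stays at 55.
Weighted total:
  Use of theme 55 × 0.28 = 15.4
  Execution 50 × 0.07 = 3.5
  Presentation 86 × 0.27 = 23.22
  Creativity 64 × 0.12 = 7.68
  Originality 45 × 0.05 = 2.25
  Difficulty 74 × 0.09 = 6.66
  Technical merit 82 × 0.12 = 9.84
Sum = 68.55
68.55 is ≥ 63 and < 84 → Silver

Silver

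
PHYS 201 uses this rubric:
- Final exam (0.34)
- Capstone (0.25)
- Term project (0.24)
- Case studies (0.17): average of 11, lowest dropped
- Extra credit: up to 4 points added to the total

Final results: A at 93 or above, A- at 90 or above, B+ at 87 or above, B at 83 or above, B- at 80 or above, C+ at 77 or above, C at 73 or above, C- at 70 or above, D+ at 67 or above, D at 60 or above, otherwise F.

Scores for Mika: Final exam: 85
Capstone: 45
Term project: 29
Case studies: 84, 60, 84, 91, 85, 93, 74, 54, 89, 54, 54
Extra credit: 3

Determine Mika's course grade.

Case studies: drop 54 → average of remaining 10 = 768/10 = 76.8
Weighted total:
  Final exam 85 × 0.34 = 28.9
  Capstone 45 × 0.25 = 11.25
  Term project 29 × 0.24 = 6.96
  Case studies 76.8 × 0.17 = 13.056
Sum = 60.166
Extra credit: 60.166 + 3 = 63.166
63.166 is ≥ 60 and < 67 → D

D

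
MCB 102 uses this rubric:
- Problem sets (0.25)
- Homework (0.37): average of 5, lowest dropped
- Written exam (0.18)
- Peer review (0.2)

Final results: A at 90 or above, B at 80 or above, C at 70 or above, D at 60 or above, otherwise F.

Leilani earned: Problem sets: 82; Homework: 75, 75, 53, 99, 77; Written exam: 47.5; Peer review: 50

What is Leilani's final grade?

Homework: drop 53 → average of remaining 4 = 326/4 = 81.5
Weighted total:
  Problem sets 82 × 0.25 = 20.5
  Homework 81.5 × 0.37 = 30.155
  Written exam 47.5 × 0.18 = 8.55
  Peer review 50 × 0.2 = 10
Sum = 69.205
69.205 is ≥ 60 and < 70 → D

D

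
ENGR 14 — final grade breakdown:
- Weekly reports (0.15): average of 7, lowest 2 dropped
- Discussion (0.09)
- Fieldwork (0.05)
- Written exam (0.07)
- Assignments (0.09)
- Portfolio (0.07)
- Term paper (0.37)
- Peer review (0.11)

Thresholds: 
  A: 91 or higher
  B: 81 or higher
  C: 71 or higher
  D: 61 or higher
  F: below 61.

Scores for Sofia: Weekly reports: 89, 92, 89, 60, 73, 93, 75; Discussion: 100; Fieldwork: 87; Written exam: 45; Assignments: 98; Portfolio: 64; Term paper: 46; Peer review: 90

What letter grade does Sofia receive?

D

Weekly reports: drop 60, 73 → average of remaining 5 = 438/5 = 87.6
Weighted total:
  Weekly reports 87.6 × 0.15 = 13.14
  Discussion 100 × 0.09 = 9
  Fieldwork 87 × 0.05 = 4.35
  Written exam 45 × 0.07 = 3.15
  Assignments 98 × 0.09 = 8.82
  Portfolio 64 × 0.07 = 4.48
  Term paper 46 × 0.37 = 17.02
  Peer review 90 × 0.11 = 9.9
Sum = 69.86
69.86 is ≥ 61 and < 71 → D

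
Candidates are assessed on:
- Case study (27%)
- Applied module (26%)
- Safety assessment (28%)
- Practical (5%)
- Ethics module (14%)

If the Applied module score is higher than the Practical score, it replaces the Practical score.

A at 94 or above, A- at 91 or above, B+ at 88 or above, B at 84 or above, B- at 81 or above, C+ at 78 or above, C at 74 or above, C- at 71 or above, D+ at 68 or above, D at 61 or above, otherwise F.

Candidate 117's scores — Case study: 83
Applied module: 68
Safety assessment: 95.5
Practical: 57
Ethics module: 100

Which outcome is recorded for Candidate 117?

Applied module (68) > Practical (57), so Practical counts as 68.
Weighted total:
  Case study 83 × 0.27 = 22.41
  Applied module 68 × 0.26 = 17.68
  Safety assessment 95.5 × 0.28 = 26.74
  Practical 68 × 0.05 = 3.4
  Ethics module 100 × 0.14 = 14
Sum = 84.23
84.23 is ≥ 84 and < 88 → B

B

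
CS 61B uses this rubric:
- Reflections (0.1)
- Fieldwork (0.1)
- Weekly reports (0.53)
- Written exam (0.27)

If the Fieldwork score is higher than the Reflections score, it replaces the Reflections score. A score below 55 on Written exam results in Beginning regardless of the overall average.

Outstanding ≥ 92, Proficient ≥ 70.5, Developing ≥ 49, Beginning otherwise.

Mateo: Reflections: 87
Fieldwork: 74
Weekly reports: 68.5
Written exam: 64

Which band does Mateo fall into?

Fieldwork (74) ≤ Reflections (87), so Reflections stays at 87.
Written exam score 64 ≥ 55: minimum met.
Weighted total:
  Reflections 87 × 0.1 = 8.7
  Fieldwork 74 × 0.1 = 7.4
  Weekly reports 68.5 × 0.53 = 36.305
  Written exam 64 × 0.27 = 17.28
Sum = 69.685
69.685 is ≥ 49 and < 70.5 → Developing

Developing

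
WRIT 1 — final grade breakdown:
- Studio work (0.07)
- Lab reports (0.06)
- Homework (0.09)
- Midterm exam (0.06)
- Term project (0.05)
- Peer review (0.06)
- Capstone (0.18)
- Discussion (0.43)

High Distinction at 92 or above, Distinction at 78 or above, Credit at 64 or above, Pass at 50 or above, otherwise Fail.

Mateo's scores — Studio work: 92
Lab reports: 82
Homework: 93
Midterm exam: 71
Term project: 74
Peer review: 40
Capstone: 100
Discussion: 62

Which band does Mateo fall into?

Credit

Weighted total:
  Studio work 92 × 0.07 = 6.44
  Lab reports 82 × 0.06 = 4.92
  Homework 93 × 0.09 = 8.37
  Midterm exam 71 × 0.06 = 4.26
  Term project 74 × 0.05 = 3.7
  Peer review 40 × 0.06 = 2.4
  Capstone 100 × 0.18 = 18
  Discussion 62 × 0.43 = 26.66
Sum = 74.75
74.75 is ≥ 64 and < 78 → Credit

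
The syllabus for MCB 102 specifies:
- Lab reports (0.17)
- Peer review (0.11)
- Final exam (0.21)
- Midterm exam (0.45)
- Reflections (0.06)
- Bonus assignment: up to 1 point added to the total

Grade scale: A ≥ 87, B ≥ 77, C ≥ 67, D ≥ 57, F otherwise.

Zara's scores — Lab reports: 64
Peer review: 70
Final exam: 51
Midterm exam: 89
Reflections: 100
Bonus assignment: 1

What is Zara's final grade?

C

Weighted total:
  Lab reports 64 × 0.17 = 10.88
  Peer review 70 × 0.11 = 7.7
  Final exam 51 × 0.21 = 10.71
  Midterm exam 89 × 0.45 = 40.05
  Reflections 100 × 0.06 = 6
Sum = 75.34
Bonus assignment: 75.34 + 1 = 76.34
76.34 is ≥ 67 and < 77 → C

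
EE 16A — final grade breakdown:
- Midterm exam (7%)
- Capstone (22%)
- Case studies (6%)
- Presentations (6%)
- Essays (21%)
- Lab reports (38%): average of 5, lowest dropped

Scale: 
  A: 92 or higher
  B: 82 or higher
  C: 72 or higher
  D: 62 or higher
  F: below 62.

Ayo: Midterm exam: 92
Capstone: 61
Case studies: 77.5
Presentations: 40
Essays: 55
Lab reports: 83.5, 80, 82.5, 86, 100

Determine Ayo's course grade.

D

Lab reports: drop 80 → average of remaining 4 = 352/4 = 88
Weighted total:
  Midterm exam 92 × 0.07 = 6.44
  Capstone 61 × 0.22 = 13.42
  Case studies 77.5 × 0.06 = 4.65
  Presentations 40 × 0.06 = 2.4
  Essays 55 × 0.21 = 11.55
  Lab reports 88 × 0.38 = 33.44
Sum = 71.9
71.9 is ≥ 62 and < 72 → D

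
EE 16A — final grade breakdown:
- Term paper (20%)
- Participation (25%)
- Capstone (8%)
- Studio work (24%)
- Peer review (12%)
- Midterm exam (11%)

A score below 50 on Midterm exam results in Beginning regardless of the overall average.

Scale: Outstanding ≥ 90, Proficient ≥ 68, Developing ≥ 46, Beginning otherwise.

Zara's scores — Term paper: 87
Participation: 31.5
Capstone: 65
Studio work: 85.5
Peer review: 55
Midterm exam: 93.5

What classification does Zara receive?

Midterm exam score 93.5 ≥ 50: minimum met.
Weighted total:
  Term paper 87 × 0.2 = 17.4
  Participation 31.5 × 0.25 = 7.875
  Capstone 65 × 0.08 = 5.2
  Studio work 85.5 × 0.24 = 20.52
  Peer review 55 × 0.12 = 6.6
  Midterm exam 93.5 × 0.11 = 10.285
Sum = 67.88
67.88 is ≥ 46 and < 68 → Developing

Developing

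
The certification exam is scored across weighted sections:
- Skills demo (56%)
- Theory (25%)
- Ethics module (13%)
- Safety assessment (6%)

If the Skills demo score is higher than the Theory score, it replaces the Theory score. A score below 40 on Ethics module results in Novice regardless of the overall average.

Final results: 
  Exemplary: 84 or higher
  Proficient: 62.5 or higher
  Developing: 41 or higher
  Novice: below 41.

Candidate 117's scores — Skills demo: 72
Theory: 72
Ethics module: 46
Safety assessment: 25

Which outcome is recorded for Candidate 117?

Proficient

Skills demo (72) ≤ Theory (72), so Theory stays at 72.
Ethics module score 46 ≥ 40: minimum met.
Weighted total:
  Skills demo 72 × 0.56 = 40.32
  Theory 72 × 0.25 = 18
  Ethics module 46 × 0.13 = 5.98
  Safety assessment 25 × 0.06 = 1.5
Sum = 65.8
65.8 is ≥ 62.5 and < 84 → Proficient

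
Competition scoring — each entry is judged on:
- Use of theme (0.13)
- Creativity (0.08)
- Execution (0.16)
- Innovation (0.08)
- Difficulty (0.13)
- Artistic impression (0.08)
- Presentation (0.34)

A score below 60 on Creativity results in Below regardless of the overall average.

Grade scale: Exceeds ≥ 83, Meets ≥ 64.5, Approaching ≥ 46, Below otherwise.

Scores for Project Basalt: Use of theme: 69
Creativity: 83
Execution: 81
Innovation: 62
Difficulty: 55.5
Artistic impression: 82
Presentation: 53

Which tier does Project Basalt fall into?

Creativity score 83 ≥ 60: minimum met.
Weighted total:
  Use of theme 69 × 0.13 = 8.97
  Creativity 83 × 0.08 = 6.64
  Execution 81 × 0.16 = 12.96
  Innovation 62 × 0.08 = 4.96
  Difficulty 55.5 × 0.13 = 7.215
  Artistic impression 82 × 0.08 = 6.56
  Presentation 53 × 0.34 = 18.02
Sum = 65.325
65.325 is ≥ 64.5 and < 83 → Meets

Meets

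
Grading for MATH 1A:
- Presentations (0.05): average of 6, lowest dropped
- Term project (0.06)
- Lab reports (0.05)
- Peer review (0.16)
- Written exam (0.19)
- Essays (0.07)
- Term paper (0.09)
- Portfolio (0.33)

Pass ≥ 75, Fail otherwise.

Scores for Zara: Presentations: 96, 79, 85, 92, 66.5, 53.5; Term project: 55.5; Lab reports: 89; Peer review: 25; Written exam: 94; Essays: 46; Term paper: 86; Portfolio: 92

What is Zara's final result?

Presentations: drop 53.5 → average of remaining 5 = 418.5/5 = 83.7
Weighted total:
  Presentations 83.7 × 0.05 = 4.185
  Term project 55.5 × 0.06 = 3.33
  Lab reports 89 × 0.05 = 4.45
  Peer review 25 × 0.16 = 4
  Written exam 94 × 0.19 = 17.86
  Essays 46 × 0.07 = 3.22
  Term paper 86 × 0.09 = 7.74
  Portfolio 92 × 0.33 = 30.36
Sum = 75.145
75.145 ≥ 75 → Pass

Pass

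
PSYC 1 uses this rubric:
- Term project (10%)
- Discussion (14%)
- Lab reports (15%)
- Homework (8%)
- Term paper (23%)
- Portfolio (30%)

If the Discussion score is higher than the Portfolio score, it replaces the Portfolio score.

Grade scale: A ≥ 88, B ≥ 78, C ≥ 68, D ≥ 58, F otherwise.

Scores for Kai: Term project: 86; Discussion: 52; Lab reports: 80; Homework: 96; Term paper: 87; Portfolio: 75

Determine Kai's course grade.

B

Discussion (52) ≤ Portfolio (75), so Portfolio stays at 75.
Weighted total:
  Term project 86 × 0.1 = 8.6
  Discussion 52 × 0.14 = 7.28
  Lab reports 80 × 0.15 = 12
  Homework 96 × 0.08 = 7.68
  Term paper 87 × 0.23 = 20.01
  Portfolio 75 × 0.3 = 22.5
Sum = 78.07
78.07 is ≥ 78 and < 88 → B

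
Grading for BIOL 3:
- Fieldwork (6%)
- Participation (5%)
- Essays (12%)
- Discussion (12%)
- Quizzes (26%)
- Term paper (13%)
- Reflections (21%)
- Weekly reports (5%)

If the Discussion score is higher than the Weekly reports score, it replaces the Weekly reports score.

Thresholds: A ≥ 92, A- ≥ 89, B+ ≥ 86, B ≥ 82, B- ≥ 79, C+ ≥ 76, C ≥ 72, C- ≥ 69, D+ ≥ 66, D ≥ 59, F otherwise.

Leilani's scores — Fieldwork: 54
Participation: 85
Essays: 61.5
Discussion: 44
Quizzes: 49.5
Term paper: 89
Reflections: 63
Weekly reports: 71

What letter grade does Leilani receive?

D

Discussion (44) ≤ Weekly reports (71), so Weekly reports stays at 71.
Weighted total:
  Fieldwork 54 × 0.06 = 3.24
  Participation 85 × 0.05 = 4.25
  Essays 61.5 × 0.12 = 7.38
  Discussion 44 × 0.12 = 5.28
  Quizzes 49.5 × 0.26 = 12.87
  Term paper 89 × 0.13 = 11.57
  Reflections 63 × 0.21 = 13.23
  Weekly reports 71 × 0.05 = 3.55
Sum = 61.37
61.37 is ≥ 59 and < 66 → D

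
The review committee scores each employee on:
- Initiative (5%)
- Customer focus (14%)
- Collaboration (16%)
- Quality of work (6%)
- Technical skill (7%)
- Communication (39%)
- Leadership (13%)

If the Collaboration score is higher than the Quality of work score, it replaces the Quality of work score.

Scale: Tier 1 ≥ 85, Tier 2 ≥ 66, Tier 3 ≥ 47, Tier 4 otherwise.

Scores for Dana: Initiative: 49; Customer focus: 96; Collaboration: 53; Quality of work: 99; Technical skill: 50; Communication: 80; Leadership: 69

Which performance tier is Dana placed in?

Collaboration (53) ≤ Quality of work (99), so Quality of work stays at 99.
Weighted total:
  Initiative 49 × 0.05 = 2.45
  Customer focus 96 × 0.14 = 13.44
  Collaboration 53 × 0.16 = 8.48
  Quality of work 99 × 0.06 = 5.94
  Technical skill 50 × 0.07 = 3.5
  Communication 80 × 0.39 = 31.2
  Leadership 69 × 0.13 = 8.97
Sum = 73.98
73.98 is ≥ 66 and < 85 → Tier 2

Tier 2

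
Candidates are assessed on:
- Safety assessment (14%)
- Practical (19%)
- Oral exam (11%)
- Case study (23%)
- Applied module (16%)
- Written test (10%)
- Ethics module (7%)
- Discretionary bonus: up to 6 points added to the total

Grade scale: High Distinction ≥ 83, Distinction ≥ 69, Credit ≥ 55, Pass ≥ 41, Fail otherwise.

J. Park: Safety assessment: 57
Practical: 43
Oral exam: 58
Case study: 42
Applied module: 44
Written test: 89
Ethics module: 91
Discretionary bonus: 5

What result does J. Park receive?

Weighted total:
  Safety assessment 57 × 0.14 = 7.98
  Practical 43 × 0.19 = 8.17
  Oral exam 58 × 0.11 = 6.38
  Case study 42 × 0.23 = 9.66
  Applied module 44 × 0.16 = 7.04
  Written test 89 × 0.1 = 8.9
  Ethics module 91 × 0.07 = 6.37
Sum = 54.5
Discretionary bonus: 54.5 + 5 = 59.5
59.5 is ≥ 55 and < 69 → Credit

Credit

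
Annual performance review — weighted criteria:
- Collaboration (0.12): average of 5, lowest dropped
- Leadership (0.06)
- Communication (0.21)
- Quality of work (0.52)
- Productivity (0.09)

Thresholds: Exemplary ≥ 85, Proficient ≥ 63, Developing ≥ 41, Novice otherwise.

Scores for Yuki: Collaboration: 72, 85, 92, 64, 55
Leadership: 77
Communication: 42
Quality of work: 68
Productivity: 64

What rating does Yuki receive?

Collaboration: drop 55 → average of remaining 4 = 313/4 = 78.25
Weighted total:
  Collaboration 78.25 × 0.12 = 9.39
  Leadership 77 × 0.06 = 4.62
  Communication 42 × 0.21 = 8.82
  Quality of work 68 × 0.52 = 35.36
  Productivity 64 × 0.09 = 5.76
Sum = 63.95
63.95 is ≥ 63 and < 85 → Proficient

Proficient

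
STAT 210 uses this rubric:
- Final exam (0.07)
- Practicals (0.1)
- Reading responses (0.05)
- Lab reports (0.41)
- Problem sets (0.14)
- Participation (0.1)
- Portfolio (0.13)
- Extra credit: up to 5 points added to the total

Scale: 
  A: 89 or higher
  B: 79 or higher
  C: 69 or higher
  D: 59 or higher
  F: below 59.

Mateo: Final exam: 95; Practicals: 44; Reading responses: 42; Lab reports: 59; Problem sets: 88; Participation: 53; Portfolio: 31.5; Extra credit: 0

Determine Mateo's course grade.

D

Weighted total:
  Final exam 95 × 0.07 = 6.65
  Practicals 44 × 0.1 = 4.4
  Reading responses 42 × 0.05 = 2.1
  Lab reports 59 × 0.41 = 24.19
  Problem sets 88 × 0.14 = 12.32
  Participation 53 × 0.1 = 5.3
  Portfolio 31.5 × 0.13 = 4.095
Sum = 59.055
Extra credit: 59.055 + 0 = 59.055
59.055 is ≥ 59 and < 69 → D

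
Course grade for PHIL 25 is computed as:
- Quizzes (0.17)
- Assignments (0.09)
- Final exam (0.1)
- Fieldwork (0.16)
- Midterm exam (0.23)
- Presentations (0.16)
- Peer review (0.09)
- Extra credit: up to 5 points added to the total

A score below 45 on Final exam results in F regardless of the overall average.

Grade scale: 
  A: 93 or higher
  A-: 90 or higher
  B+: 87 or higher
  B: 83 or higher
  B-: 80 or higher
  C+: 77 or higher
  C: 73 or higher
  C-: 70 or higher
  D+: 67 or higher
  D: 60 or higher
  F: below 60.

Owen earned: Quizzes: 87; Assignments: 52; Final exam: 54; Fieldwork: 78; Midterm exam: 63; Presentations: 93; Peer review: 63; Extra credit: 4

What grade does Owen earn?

C

Final exam score 54 ≥ 45: minimum met.
Weighted total:
  Quizzes 87 × 0.17 = 14.79
  Assignments 52 × 0.09 = 4.68
  Final exam 54 × 0.1 = 5.4
  Fieldwork 78 × 0.16 = 12.48
  Midterm exam 63 × 0.23 = 14.49
  Presentations 93 × 0.16 = 14.88
  Peer review 63 × 0.09 = 5.67
Sum = 72.39
Extra credit: 72.39 + 4 = 76.39
76.39 is ≥ 73 and < 77 → C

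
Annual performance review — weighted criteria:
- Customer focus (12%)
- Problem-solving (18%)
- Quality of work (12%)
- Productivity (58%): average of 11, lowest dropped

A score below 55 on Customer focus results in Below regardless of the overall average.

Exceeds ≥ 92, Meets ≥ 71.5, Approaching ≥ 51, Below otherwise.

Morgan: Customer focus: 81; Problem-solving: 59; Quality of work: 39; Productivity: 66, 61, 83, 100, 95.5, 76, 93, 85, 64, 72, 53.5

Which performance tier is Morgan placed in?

Approaching

Productivity: drop 53.5 → average of remaining 10 = 795.5/10 = 79.55
Customer focus score 81 ≥ 55: minimum met.
Weighted total:
  Customer focus 81 × 0.12 = 9.72
  Problem-solving 59 × 0.18 = 10.62
  Quality of work 39 × 0.12 = 4.68
  Productivity 79.55 × 0.58 = 46.139
Sum = 71.159
71.159 is ≥ 51 and < 71.5 → Approaching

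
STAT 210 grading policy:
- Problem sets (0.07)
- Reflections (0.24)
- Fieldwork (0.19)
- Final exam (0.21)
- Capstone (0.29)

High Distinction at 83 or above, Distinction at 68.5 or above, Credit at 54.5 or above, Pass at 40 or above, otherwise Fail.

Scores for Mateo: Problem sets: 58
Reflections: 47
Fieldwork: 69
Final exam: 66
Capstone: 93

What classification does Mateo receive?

Weighted total:
  Problem sets 58 × 0.07 = 4.06
  Reflections 47 × 0.24 = 11.28
  Fieldwork 69 × 0.19 = 13.11
  Final exam 66 × 0.21 = 13.86
  Capstone 93 × 0.29 = 26.97
Sum = 69.28
69.28 is ≥ 68.5 and < 83 → Distinction

Distinction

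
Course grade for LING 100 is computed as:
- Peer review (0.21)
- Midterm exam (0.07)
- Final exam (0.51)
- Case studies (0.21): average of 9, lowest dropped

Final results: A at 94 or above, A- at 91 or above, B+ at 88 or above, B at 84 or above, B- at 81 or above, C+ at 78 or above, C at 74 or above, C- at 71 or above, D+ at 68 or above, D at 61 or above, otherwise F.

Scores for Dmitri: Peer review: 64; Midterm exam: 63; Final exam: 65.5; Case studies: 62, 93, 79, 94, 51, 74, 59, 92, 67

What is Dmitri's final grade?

Case studies: drop 51 → average of remaining 8 = 620/8 = 77.5
Weighted total:
  Peer review 64 × 0.21 = 13.44
  Midterm exam 63 × 0.07 = 4.41
  Final exam 65.5 × 0.51 = 33.405
  Case studies 77.5 × 0.21 = 16.275
Sum = 67.53
67.53 is ≥ 61 and < 68 → D

D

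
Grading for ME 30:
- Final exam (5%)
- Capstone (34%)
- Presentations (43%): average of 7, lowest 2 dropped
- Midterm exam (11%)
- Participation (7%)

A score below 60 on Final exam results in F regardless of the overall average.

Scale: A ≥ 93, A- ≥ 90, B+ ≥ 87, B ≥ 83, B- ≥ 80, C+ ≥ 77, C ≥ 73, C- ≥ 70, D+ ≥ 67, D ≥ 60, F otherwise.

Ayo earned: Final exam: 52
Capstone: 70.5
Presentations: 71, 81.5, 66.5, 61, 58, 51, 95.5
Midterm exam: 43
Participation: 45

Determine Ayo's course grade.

Presentations: drop 51, 58 → average of remaining 5 = 375.5/5 = 75.1
Final exam score 52 < 60: minimum not met.
Weighted total:
  Final exam 52 × 0.05 = 2.6
  Capstone 70.5 × 0.34 = 23.97
  Presentations 75.1 × 0.43 = 32.293
  Midterm exam 43 × 0.11 = 4.73
  Participation 45 × 0.07 = 3.15
Sum = 66.743
Because the Final exam minimum was not met, the result is F.

F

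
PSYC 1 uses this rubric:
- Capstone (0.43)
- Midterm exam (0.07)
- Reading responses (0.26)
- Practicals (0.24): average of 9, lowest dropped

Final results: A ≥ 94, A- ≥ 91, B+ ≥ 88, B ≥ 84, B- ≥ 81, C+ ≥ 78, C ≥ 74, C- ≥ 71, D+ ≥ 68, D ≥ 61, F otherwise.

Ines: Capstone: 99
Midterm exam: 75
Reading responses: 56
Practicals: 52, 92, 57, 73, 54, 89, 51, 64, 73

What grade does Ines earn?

C+

Practicals: drop 51 → average of remaining 8 = 554/8 = 69.25
Weighted total:
  Capstone 99 × 0.43 = 42.57
  Midterm exam 75 × 0.07 = 5.25
  Reading responses 56 × 0.26 = 14.56
  Practicals 69.25 × 0.24 = 16.62
Sum = 79
79 is ≥ 78 and < 81 → C+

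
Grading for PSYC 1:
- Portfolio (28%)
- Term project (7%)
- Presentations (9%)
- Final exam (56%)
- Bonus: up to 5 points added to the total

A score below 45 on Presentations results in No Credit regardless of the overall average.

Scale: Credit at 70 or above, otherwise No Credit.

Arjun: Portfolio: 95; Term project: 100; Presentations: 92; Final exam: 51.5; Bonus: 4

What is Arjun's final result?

Presentations score 92 ≥ 45: minimum met.
Weighted total:
  Portfolio 95 × 0.28 = 26.6
  Term project 100 × 0.07 = 7
  Presentations 92 × 0.09 = 8.28
  Final exam 51.5 × 0.56 = 28.84
Sum = 70.72
Bonus: 70.72 + 4 = 74.72
74.72 ≥ 70 → Credit

Credit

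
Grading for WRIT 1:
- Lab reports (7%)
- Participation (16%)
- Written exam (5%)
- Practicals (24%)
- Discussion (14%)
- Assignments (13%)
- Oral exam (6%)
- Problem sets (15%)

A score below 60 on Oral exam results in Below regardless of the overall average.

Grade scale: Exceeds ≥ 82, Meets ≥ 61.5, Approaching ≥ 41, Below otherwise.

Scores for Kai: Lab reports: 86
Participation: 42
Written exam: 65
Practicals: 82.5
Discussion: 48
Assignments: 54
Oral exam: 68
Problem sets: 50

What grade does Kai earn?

Oral exam score 68 ≥ 60: minimum met.
Weighted total:
  Lab reports 86 × 0.07 = 6.02
  Participation 42 × 0.16 = 6.72
  Written exam 65 × 0.05 = 3.25
  Practicals 82.5 × 0.24 = 19.8
  Discussion 48 × 0.14 = 6.72
  Assignments 54 × 0.13 = 7.02
  Oral exam 68 × 0.06 = 4.08
  Problem sets 50 × 0.15 = 7.5
Sum = 61.11
61.11 is ≥ 41 and < 61.5 → Approaching

Approaching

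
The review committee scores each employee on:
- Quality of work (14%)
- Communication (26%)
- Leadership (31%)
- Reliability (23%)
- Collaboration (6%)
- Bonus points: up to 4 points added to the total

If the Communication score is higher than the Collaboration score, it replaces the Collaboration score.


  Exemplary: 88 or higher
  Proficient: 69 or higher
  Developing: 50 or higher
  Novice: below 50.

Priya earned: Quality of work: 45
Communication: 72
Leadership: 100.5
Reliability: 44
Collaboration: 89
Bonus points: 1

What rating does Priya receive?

Communication (72) ≤ Collaboration (89), so Collaboration stays at 89.
Weighted total:
  Quality of work 45 × 0.14 = 6.3
  Communication 72 × 0.26 = 18.72
  Leadership 100.5 × 0.31 = 31.155
  Reliability 44 × 0.23 = 10.12
  Collaboration 89 × 0.06 = 5.34
Sum = 71.635
Bonus points: 71.635 + 1 = 72.635
72.635 is ≥ 69 and < 88 → Proficient

Proficient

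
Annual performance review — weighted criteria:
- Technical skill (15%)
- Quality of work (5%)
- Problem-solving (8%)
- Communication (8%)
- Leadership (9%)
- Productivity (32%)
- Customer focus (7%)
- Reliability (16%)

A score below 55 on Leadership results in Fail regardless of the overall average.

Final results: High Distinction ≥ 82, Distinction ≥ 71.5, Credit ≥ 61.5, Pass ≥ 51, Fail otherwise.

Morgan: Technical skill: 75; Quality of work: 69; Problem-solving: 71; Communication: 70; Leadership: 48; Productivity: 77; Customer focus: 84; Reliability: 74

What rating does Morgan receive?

Leadership score 48 < 55: minimum not met.
Weighted total:
  Technical skill 75 × 0.15 = 11.25
  Quality of work 69 × 0.05 = 3.45
  Problem-solving 71 × 0.08 = 5.68
  Communication 70 × 0.08 = 5.6
  Leadership 48 × 0.09 = 4.32
  Productivity 77 × 0.32 = 24.64
  Customer focus 84 × 0.07 = 5.88
  Reliability 74 × 0.16 = 11.84
Sum = 72.66
Because the Leadership minimum was not met, the result is Fail.

Fail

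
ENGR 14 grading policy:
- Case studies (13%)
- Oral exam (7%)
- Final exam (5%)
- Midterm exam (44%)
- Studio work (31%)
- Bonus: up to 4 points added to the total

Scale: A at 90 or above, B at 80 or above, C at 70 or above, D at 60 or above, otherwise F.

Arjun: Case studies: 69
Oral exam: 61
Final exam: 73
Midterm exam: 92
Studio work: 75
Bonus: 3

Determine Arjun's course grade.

Weighted total:
  Case studies 69 × 0.13 = 8.97
  Oral exam 61 × 0.07 = 4.27
  Final exam 73 × 0.05 = 3.65
  Midterm exam 92 × 0.44 = 40.48
  Studio work 75 × 0.31 = 23.25
Sum = 80.62
Bonus: 80.62 + 3 = 83.62
83.62 is ≥ 80 and < 90 → B

B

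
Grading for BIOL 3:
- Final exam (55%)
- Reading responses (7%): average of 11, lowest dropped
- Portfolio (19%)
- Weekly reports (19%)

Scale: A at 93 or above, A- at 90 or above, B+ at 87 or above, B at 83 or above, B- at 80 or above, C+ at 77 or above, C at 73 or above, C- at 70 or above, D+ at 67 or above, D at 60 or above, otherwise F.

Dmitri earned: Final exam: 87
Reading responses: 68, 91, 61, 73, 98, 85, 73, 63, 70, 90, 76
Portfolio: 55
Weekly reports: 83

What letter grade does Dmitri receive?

C+

Reading responses: drop 61 → average of remaining 10 = 787/10 = 78.7
Weighted total:
  Final exam 87 × 0.55 = 47.85
  Reading responses 78.7 × 0.07 = 5.509
  Portfolio 55 × 0.19 = 10.45
  Weekly reports 83 × 0.19 = 15.77
Sum = 79.579
79.579 is ≥ 77 and < 80 → C+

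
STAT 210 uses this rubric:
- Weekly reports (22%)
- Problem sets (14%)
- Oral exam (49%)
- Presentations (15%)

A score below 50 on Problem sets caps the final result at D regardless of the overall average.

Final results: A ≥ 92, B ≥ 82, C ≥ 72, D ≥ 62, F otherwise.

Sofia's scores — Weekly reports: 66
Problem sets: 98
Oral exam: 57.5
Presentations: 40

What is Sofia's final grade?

Problem sets score 98 ≥ 50: minimum met.
Weighted total:
  Weekly reports 66 × 0.22 = 14.52
  Problem sets 98 × 0.14 = 13.72
  Oral exam 57.5 × 0.49 = 28.175
  Presentations 40 × 0.15 = 6
Sum = 62.415
62.415 is ≥ 62 and < 72 → D

D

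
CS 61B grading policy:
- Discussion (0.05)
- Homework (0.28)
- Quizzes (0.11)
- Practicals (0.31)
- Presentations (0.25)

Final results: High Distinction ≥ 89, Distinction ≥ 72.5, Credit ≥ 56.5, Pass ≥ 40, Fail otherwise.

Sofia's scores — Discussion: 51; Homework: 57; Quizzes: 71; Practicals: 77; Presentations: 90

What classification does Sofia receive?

Distinction

Weighted total:
  Discussion 51 × 0.05 = 2.55
  Homework 57 × 0.28 = 15.96
  Quizzes 71 × 0.11 = 7.81
  Practicals 77 × 0.31 = 23.87
  Presentations 90 × 0.25 = 22.5
Sum = 72.69
72.69 is ≥ 72.5 and < 89 → Distinction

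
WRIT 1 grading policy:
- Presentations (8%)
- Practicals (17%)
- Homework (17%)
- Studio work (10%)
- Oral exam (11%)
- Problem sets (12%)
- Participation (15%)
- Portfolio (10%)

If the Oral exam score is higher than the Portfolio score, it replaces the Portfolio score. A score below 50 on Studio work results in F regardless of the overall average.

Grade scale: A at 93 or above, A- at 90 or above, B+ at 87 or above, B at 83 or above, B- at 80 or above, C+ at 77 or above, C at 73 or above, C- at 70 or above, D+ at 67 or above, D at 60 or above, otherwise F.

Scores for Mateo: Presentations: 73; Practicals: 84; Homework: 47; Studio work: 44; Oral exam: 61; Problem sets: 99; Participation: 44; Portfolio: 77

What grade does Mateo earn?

Oral exam (61) ≤ Portfolio (77), so Portfolio stays at 77.
Studio work score 44 < 50: minimum not met.
Weighted total:
  Presentations 73 × 0.08 = 5.84
  Practicals 84 × 0.17 = 14.28
  Homework 47 × 0.17 = 7.99
  Studio work 44 × 0.1 = 4.4
  Oral exam 61 × 0.11 = 6.71
  Problem sets 99 × 0.12 = 11.88
  Participation 44 × 0.15 = 6.6
  Portfolio 77 × 0.1 = 7.7
Sum = 65.4
Because the Studio work minimum was not met, the result is F.

F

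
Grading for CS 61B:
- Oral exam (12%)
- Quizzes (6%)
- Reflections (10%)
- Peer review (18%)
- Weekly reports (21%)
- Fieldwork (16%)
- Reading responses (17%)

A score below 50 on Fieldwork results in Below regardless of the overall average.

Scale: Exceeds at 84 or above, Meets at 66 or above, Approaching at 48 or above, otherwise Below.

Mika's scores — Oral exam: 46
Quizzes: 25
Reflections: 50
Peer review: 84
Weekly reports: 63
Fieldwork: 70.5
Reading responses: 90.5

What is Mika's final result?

Meets

Fieldwork score 70.5 ≥ 50: minimum met.
Weighted total:
  Oral exam 46 × 0.12 = 5.52
  Quizzes 25 × 0.06 = 1.5
  Reflections 50 × 0.1 = 5
  Peer review 84 × 0.18 = 15.12
  Weekly reports 63 × 0.21 = 13.23
  Fieldwork 70.5 × 0.16 = 11.28
  Reading responses 90.5 × 0.17 = 15.385
Sum = 67.035
67.035 is ≥ 66 and < 84 → Meets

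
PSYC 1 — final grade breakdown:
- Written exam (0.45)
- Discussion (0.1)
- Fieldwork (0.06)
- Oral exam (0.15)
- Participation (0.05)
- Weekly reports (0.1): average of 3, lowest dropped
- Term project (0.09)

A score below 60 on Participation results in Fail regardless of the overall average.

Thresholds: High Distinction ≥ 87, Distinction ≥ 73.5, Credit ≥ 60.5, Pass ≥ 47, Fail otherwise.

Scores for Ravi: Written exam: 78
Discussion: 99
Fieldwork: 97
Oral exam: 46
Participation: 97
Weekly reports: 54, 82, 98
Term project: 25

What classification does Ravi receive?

Weekly reports: drop 54 → average of remaining 2 = 180/2 = 90
Participation score 97 ≥ 60: minimum met.
Weighted total:
  Written exam 78 × 0.45 = 35.1
  Discussion 99 × 0.1 = 9.9
  Fieldwork 97 × 0.06 = 5.82
  Oral exam 46 × 0.15 = 6.9
  Participation 97 × 0.05 = 4.85
  Weekly reports 90 × 0.1 = 9
  Term project 25 × 0.09 = 2.25
Sum = 73.82
73.82 is ≥ 73.5 and < 87 → Distinction

Distinction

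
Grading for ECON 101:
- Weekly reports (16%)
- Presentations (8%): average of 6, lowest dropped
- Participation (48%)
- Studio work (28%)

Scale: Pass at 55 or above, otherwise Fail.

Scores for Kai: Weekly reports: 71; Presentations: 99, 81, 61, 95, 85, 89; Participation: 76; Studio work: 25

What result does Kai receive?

Presentations: drop 61 → average of remaining 5 = 449/5 = 89.8
Weighted total:
  Weekly reports 71 × 0.16 = 11.36
  Presentations 89.8 × 0.08 = 7.184
  Participation 76 × 0.48 = 36.48
  Studio work 25 × 0.28 = 7
Sum = 62.024
62.024 ≥ 55 → Pass

Pass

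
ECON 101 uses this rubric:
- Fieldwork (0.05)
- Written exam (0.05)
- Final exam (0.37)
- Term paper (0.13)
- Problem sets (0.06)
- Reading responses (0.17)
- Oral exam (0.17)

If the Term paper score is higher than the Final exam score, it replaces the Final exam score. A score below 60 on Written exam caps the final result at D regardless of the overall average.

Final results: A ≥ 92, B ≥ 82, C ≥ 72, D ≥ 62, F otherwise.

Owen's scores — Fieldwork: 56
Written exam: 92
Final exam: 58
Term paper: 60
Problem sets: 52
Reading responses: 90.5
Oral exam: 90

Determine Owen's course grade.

Term paper (60) > Final exam (58), so Final exam counts as 60.
Written exam score 92 ≥ 60: minimum met.
Weighted total:
  Fieldwork 56 × 0.05 = 2.8
  Written exam 92 × 0.05 = 4.6
  Final exam 60 × 0.37 = 22.2
  Term paper 60 × 0.13 = 7.8
  Problem sets 52 × 0.06 = 3.12
  Reading responses 90.5 × 0.17 = 15.385
  Oral exam 90 × 0.17 = 15.3
Sum = 71.205
71.205 is ≥ 62 and < 72 → D

D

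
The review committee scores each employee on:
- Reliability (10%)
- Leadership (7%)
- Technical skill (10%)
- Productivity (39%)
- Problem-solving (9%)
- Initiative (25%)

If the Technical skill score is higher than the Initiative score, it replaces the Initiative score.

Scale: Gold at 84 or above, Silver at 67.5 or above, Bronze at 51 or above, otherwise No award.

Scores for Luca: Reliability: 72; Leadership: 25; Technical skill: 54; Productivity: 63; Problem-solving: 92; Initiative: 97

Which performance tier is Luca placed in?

Technical skill (54) ≤ Initiative (97), so Initiative stays at 97.
Weighted total:
  Reliability 72 × 0.1 = 7.2
  Leadership 25 × 0.07 = 1.75
  Technical skill 54 × 0.1 = 5.4
  Productivity 63 × 0.39 = 24.57
  Problem-solving 92 × 0.09 = 8.28
  Initiative 97 × 0.25 = 24.25
Sum = 71.45
71.45 is ≥ 67.5 and < 84 → Silver

Silver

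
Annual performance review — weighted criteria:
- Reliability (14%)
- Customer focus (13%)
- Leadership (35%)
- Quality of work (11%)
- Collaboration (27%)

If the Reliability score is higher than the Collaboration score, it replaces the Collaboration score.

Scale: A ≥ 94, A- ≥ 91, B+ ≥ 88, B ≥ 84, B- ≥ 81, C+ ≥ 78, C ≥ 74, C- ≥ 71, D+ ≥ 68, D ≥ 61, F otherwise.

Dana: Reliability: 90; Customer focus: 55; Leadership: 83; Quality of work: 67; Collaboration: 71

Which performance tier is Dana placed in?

Reliability (90) > Collaboration (71), so Collaboration counts as 90.
Weighted total:
  Reliability 90 × 0.14 = 12.6
  Customer focus 55 × 0.13 = 7.15
  Leadership 83 × 0.35 = 29.05
  Quality of work 67 × 0.11 = 7.37
  Collaboration 90 × 0.27 = 24.3
Sum = 80.47
80.47 is ≥ 78 and < 81 → C+

C+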